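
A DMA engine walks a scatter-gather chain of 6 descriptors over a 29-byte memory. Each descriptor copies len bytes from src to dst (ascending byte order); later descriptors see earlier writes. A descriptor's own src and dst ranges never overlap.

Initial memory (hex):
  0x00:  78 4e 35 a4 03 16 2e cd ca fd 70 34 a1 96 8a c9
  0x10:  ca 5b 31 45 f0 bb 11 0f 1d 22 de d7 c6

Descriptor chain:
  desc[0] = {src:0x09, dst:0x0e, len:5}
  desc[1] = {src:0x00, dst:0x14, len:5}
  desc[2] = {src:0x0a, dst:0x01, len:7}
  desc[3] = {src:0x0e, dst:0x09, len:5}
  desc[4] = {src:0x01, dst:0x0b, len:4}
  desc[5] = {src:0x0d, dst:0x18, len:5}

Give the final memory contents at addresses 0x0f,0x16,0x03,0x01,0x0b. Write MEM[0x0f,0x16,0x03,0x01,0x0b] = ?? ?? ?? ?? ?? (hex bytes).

D0: mem[0x0e..0x12] <- [fd 70 34 a1 96]
D1: mem[0x14..0x18] <- [78 4e 35 a4 03]
D2: mem[0x01..0x07] <- [70 34 a1 96 fd 70 34]
D3: mem[0x09..0x0d] <- [fd 70 34 a1 96]
D4: mem[0x0b..0x0e] <- [70 34 a1 96]
D5: mem[0x18..0x1c] <- [a1 96 70 34 a1]
query mem[0x0f]=0x70, mem[0x16]=0x35, mem[0x03]=0xa1, mem[0x01]=0x70, mem[0x0b]=0x70

MEM[0x0f,0x16,0x03,0x01,0x0b] = 70 35 a1 70 70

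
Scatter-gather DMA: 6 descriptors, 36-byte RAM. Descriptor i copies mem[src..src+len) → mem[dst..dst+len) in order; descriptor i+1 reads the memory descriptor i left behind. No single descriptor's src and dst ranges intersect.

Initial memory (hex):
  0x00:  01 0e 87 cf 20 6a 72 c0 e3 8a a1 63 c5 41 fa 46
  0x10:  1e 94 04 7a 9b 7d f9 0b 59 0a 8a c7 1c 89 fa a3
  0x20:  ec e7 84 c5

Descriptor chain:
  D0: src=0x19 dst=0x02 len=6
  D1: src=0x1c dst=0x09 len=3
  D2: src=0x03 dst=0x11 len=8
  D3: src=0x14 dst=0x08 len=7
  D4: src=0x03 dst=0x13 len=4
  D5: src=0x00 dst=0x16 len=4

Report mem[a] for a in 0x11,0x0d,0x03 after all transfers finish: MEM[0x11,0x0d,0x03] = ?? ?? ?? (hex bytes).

MEM[0x11,0x0d,0x03] = 8a 0a 8a

[0] 0x19->0x02 len=6 : 0a 8a c7 1c 89 fa
[1] 0x1c->0x09 len=3 : 1c 89 fa
[2] 0x03->0x11 len=8 : 8a c7 1c 89 fa e3 1c 89
[3] 0x14->0x08 len=7 : 89 fa e3 1c 89 0a 8a
[4] 0x03->0x13 len=4 : 8a c7 1c 89
[5] 0x00->0x16 len=4 : 01 0e 0a 8a
query mem[0x11]=0x8a, mem[0x0d]=0x0a, mem[0x03]=0x8a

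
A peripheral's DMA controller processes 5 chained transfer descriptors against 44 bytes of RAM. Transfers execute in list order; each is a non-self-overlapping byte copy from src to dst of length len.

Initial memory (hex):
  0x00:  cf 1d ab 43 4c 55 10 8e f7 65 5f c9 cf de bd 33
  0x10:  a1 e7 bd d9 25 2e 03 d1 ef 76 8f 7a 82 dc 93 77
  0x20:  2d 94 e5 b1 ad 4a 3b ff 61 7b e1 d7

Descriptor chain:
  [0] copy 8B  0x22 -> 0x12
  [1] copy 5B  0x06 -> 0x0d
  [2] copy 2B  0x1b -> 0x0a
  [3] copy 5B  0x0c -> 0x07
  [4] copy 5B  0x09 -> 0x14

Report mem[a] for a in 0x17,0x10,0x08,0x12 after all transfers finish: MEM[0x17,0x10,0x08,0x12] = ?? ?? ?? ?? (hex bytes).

MEM[0x17,0x10,0x08,0x12] = cf 65 10 e5

D0: mem[0x12..0x19] <- [e5 b1 ad 4a 3b ff 61 7b]
D1: mem[0x0d..0x11] <- [10 8e f7 65 5f]
D2: mem[0x0a..0x0b] <- [7a 82]
D3: mem[0x07..0x0b] <- [cf 10 8e f7 65]
D4: mem[0x14..0x18] <- [8e f7 65 cf 10]
query mem[0x17]=0xcf, mem[0x10]=0x65, mem[0x08]=0x10, mem[0x12]=0xe5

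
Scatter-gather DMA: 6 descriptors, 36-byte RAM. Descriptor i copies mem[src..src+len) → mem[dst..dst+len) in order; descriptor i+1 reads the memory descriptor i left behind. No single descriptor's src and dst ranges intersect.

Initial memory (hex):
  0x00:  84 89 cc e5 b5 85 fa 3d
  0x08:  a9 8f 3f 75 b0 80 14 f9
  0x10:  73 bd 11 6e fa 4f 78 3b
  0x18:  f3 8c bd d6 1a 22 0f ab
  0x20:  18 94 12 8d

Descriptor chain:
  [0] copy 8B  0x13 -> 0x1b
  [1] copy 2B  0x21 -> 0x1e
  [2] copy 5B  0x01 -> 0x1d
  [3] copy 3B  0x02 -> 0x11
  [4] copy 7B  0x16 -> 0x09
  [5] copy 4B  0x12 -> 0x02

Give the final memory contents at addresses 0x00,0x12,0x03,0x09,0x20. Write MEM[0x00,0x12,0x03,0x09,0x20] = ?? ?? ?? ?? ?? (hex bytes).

MEM[0x00,0x12,0x03,0x09,0x20] = 84 e5 b5 78 b5

[0] 0x13->0x1b len=8 : 6e fa 4f 78 3b f3 8c bd
[1] 0x21->0x1e len=2 : 8c bd
[2] 0x01->0x1d len=5 : 89 cc e5 b5 85
[3] 0x02->0x11 len=3 : cc e5 b5
[4] 0x16->0x09 len=7 : 78 3b f3 8c bd 6e fa
[5] 0x12->0x02 len=4 : e5 b5 fa 4f
query mem[0x00]=0x84, mem[0x12]=0xe5, mem[0x03]=0xb5, mem[0x09]=0x78, mem[0x20]=0xb5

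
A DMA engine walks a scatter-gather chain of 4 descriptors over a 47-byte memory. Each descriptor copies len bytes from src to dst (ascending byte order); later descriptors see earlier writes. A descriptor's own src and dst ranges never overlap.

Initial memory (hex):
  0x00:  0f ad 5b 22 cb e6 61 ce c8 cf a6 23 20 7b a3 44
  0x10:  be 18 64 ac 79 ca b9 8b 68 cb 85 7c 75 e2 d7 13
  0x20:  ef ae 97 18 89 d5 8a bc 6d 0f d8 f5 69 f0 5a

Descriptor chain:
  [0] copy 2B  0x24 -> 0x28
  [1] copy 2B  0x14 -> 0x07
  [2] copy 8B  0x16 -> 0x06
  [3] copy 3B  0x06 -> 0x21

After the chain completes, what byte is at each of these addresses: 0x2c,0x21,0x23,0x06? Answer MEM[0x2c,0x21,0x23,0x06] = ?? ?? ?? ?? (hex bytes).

  after D0: wrote 2B at 0x28 = 89d5
  after D1: wrote 2B at 0x07 = 79ca
  after D2: wrote 8B at 0x06 = b98b68cb857c75e2
  after D3: wrote 3B at 0x21 = b98b68
query mem[0x2c]=0x69, mem[0x21]=0xb9, mem[0x23]=0x68, mem[0x06]=0xb9

MEM[0x2c,0x21,0x23,0x06] = 69 b9 68 b9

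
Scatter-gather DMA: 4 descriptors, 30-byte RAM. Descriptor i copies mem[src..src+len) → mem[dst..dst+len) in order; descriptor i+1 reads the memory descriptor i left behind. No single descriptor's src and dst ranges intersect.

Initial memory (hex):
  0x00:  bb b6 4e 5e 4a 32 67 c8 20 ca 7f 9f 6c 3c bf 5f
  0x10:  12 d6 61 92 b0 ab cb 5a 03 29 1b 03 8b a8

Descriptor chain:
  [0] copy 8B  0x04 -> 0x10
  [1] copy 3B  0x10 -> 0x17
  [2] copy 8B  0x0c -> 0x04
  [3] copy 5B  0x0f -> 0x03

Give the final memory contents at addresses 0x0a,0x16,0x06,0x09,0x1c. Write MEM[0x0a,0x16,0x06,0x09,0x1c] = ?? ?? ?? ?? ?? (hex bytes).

MEM[0x0a,0x16,0x06,0x09,0x1c] = 67 7f 67 32 8b

#0 dst[0x10+8] := {0x4a,0x32,0x67,0xc8,0x20,0xca,0x7f,0x9f}
#1 dst[0x17+3] := {0x4a,0x32,0x67}
#2 dst[0x04+8] := {0x6c,0x3c,0xbf,0x5f,0x4a,0x32,0x67,0xc8}
#3 dst[0x03+5] := {0x5f,0x4a,0x32,0x67,0xc8}
query mem[0x0a]=0x67, mem[0x16]=0x7f, mem[0x06]=0x67, mem[0x09]=0x32, mem[0x1c]=0x8b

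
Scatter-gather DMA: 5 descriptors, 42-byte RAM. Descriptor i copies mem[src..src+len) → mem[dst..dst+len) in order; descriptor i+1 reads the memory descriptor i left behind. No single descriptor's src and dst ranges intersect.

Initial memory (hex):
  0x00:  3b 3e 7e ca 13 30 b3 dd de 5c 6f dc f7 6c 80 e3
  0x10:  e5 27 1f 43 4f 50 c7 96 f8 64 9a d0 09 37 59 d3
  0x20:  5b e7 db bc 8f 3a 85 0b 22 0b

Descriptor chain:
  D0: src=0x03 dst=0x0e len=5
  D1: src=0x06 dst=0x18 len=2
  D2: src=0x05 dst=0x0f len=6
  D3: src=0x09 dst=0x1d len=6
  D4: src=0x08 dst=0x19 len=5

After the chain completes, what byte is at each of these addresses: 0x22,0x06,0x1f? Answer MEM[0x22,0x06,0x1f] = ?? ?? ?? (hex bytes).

MEM[0x22,0x06,0x1f] = ca b3 dc

  after D0: wrote 5B at 0x0e = ca1330b3dd
  after D1: wrote 2B at 0x18 = b3dd
  after D2: wrote 6B at 0x0f = 30b3ddde5c6f
  after D3: wrote 6B at 0x1d = 5c6fdcf76cca
  after D4: wrote 5B at 0x19 = de5c6fdcf7
query mem[0x22]=0xca, mem[0x06]=0xb3, mem[0x1f]=0xdc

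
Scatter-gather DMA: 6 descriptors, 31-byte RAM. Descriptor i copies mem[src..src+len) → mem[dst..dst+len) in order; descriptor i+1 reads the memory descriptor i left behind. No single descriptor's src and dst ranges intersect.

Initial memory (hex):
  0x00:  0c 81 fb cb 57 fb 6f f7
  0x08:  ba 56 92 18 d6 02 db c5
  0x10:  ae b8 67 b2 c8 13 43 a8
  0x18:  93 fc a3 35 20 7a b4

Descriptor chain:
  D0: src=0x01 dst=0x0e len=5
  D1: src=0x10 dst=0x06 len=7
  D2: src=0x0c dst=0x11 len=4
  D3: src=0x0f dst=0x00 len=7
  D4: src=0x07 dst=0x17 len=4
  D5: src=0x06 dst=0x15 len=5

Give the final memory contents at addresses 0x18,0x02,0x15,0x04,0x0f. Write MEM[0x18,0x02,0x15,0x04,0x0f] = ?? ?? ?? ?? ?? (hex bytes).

MEM[0x18,0x02,0x15,0x04,0x0f] = b2 43 13 81 fb

[0] 0x01->0x0e len=5 : 81 fb cb 57 fb
[1] 0x10->0x06 len=7 : cb 57 fb b2 c8 13 43
[2] 0x0c->0x11 len=4 : 43 02 81 fb
[3] 0x0f->0x00 len=7 : fb cb 43 02 81 fb 13
[4] 0x07->0x17 len=4 : 57 fb b2 c8
[5] 0x06->0x15 len=5 : 13 57 fb b2 c8
query mem[0x18]=0xb2, mem[0x02]=0x43, mem[0x15]=0x13, mem[0x04]=0x81, mem[0x0f]=0xfb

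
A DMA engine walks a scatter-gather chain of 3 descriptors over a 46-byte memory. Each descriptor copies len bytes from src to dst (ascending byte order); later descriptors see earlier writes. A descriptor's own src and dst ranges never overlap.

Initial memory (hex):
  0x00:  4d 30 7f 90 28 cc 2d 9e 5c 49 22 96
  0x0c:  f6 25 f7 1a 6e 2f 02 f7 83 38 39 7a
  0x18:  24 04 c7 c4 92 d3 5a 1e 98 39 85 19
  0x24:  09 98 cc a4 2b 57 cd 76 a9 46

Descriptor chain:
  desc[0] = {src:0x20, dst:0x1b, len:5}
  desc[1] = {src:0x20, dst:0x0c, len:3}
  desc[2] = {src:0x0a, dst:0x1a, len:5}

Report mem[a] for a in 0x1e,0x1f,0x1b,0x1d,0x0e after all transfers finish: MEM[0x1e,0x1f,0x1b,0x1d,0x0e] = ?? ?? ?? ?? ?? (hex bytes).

  after D0: wrote 5B at 0x1b = 9839851909
  after D1: wrote 3B at 0x0c = 983985
  after D2: wrote 5B at 0x1a = 2296983985
query mem[0x1e]=0x85, mem[0x1f]=0x09, mem[0x1b]=0x96, mem[0x1d]=0x39, mem[0x0e]=0x85

MEM[0x1e,0x1f,0x1b,0x1d,0x0e] = 85 09 96 39 85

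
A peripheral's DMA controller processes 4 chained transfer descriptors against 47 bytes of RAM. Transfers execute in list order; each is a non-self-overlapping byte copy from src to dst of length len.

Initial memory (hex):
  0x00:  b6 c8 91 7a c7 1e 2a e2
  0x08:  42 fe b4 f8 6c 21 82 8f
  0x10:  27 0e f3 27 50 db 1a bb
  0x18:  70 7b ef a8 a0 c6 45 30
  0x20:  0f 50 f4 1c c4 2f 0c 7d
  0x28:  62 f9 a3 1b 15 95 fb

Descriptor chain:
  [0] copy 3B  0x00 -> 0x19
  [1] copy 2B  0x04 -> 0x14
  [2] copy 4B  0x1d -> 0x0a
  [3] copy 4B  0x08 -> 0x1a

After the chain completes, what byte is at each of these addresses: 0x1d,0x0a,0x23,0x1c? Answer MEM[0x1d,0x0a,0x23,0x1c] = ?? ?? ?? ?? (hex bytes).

MEM[0x1d,0x0a,0x23,0x1c] = 45 c6 1c c6

  after D0: wrote 3B at 0x19 = b6c891
  after D1: wrote 2B at 0x14 = c71e
  after D2: wrote 4B at 0x0a = c645300f
  after D3: wrote 4B at 0x1a = 42fec645
query mem[0x1d]=0x45, mem[0x0a]=0xc6, mem[0x23]=0x1c, mem[0x1c]=0xc6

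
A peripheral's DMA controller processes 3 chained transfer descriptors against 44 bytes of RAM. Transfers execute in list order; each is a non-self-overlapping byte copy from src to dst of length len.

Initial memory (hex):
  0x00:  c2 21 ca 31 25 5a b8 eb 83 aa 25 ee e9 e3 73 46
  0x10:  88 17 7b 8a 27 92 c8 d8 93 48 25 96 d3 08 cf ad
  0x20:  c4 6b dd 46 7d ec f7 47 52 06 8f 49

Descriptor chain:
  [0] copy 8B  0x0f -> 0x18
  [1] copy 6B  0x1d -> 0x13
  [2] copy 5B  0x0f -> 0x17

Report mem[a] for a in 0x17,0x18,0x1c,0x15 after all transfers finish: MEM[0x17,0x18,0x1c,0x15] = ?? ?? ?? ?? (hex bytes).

D0: mem[0x18..0x1f] <- [46 88 17 7b 8a 27 92 c8]
D1: mem[0x13..0x18] <- [27 92 c8 c4 6b dd]
D2: mem[0x17..0x1b] <- [46 88 17 7b 27]
query mem[0x17]=0x46, mem[0x18]=0x88, mem[0x1c]=0x8a, mem[0x15]=0xc8

MEM[0x17,0x18,0x1c,0x15] = 46 88 8a c8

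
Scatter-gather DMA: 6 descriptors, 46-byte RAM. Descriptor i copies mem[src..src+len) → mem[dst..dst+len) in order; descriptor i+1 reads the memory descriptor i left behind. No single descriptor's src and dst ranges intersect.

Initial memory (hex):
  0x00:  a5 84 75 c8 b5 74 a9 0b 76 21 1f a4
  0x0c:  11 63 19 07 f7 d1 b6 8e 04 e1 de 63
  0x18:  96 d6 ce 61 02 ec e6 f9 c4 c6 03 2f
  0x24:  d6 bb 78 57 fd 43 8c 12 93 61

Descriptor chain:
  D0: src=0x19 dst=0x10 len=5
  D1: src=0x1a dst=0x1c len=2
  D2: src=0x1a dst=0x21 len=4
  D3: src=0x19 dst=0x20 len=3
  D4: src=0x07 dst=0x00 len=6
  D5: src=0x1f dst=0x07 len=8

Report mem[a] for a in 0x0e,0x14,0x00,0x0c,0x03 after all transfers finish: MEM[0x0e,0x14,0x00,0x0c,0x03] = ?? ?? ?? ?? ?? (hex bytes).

#0 dst[0x10+5] := {0xd6,0xce,0x61,0x02,0xec}
#1 dst[0x1c+2] := {0xce,0x61}
#2 dst[0x21+4] := {0xce,0x61,0xce,0x61}
#3 dst[0x20+3] := {0xd6,0xce,0x61}
#4 dst[0x00+6] := {0x0b,0x76,0x21,0x1f,0xa4,0x11}
#5 dst[0x07+8] := {0xf9,0xd6,0xce,0x61,0xce,0x61,0xbb,0x78}
query mem[0x0e]=0x78, mem[0x14]=0xec, mem[0x00]=0x0b, mem[0x0c]=0x61, mem[0x03]=0x1f

MEM[0x0e,0x14,0x00,0x0c,0x03] = 78 ec 0b 61 1f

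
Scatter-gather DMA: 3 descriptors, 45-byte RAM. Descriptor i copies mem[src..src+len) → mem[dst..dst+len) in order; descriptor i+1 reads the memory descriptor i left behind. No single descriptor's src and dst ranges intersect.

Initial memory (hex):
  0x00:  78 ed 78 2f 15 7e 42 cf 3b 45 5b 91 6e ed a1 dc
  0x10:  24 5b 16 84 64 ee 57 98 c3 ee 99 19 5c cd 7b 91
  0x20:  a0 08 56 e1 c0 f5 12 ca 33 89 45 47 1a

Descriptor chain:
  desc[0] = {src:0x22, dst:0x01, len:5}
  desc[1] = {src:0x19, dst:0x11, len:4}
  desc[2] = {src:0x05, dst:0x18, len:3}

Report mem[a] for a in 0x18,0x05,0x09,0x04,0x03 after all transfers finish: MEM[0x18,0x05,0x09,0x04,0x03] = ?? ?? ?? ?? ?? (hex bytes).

[0] 0x22->0x01 len=5 : 56 e1 c0 f5 12
[1] 0x19->0x11 len=4 : ee 99 19 5c
[2] 0x05->0x18 len=3 : 12 42 cf
query mem[0x18]=0x12, mem[0x05]=0x12, mem[0x09]=0x45, mem[0x04]=0xf5, mem[0x03]=0xc0

MEM[0x18,0x05,0x09,0x04,0x03] = 12 12 45 f5 c0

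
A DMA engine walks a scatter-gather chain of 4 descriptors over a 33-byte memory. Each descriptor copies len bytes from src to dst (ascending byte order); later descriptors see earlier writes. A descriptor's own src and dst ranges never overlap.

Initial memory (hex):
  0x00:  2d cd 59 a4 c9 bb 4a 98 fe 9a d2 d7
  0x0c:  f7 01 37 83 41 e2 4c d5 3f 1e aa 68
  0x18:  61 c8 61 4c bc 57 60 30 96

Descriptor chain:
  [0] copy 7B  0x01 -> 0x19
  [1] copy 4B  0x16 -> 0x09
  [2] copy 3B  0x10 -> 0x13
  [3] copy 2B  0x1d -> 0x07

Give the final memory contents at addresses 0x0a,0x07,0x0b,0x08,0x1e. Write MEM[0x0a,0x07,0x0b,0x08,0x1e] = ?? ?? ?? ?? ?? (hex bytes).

MEM[0x0a,0x07,0x0b,0x08,0x1e] = 68 bb 61 4a 4a

D0: mem[0x19..0x1f] <- [cd 59 a4 c9 bb 4a 98]
D1: mem[0x09..0x0c] <- [aa 68 61 cd]
D2: mem[0x13..0x15] <- [41 e2 4c]
D3: mem[0x07..0x08] <- [bb 4a]
query mem[0x0a]=0x68, mem[0x07]=0xbb, mem[0x0b]=0x61, mem[0x08]=0x4a, mem[0x1e]=0x4a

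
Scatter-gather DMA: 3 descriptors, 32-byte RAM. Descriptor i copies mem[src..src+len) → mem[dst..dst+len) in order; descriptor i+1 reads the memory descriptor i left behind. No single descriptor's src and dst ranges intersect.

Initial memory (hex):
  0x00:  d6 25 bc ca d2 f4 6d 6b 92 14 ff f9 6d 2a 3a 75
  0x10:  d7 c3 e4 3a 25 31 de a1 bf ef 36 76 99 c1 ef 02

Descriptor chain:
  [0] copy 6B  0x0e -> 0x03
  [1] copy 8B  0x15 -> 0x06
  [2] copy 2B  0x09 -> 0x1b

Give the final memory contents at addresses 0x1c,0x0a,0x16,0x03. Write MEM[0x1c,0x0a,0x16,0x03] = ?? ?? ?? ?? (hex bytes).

D0: mem[0x03..0x08] <- [3a 75 d7 c3 e4 3a]
D1: mem[0x06..0x0d] <- [31 de a1 bf ef 36 76 99]
D2: mem[0x1b..0x1c] <- [bf ef]
query mem[0x1c]=0xef, mem[0x0a]=0xef, mem[0x16]=0xde, mem[0x03]=0x3a

MEM[0x1c,0x0a,0x16,0x03] = ef ef de 3a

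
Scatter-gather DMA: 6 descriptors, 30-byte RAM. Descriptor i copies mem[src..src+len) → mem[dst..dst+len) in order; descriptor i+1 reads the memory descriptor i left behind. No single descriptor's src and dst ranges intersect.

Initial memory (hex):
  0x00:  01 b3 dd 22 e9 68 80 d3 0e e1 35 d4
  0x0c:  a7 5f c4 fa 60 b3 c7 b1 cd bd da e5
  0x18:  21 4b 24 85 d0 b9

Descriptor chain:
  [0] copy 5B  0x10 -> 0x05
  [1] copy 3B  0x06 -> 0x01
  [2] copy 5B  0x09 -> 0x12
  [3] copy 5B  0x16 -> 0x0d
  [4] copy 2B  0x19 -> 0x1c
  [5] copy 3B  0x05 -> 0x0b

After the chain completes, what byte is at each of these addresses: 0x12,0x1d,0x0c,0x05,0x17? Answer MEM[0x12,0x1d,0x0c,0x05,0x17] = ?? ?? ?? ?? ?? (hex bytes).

MEM[0x12,0x1d,0x0c,0x05,0x17] = cd 24 b3 60 e5

[0] 0x10->0x05 len=5 : 60 b3 c7 b1 cd
[1] 0x06->0x01 len=3 : b3 c7 b1
[2] 0x09->0x12 len=5 : cd 35 d4 a7 5f
[3] 0x16->0x0d len=5 : 5f e5 21 4b 24
[4] 0x19->0x1c len=2 : 4b 24
[5] 0x05->0x0b len=3 : 60 b3 c7
query mem[0x12]=0xcd, mem[0x1d]=0x24, mem[0x0c]=0xb3, mem[0x05]=0x60, mem[0x17]=0xe5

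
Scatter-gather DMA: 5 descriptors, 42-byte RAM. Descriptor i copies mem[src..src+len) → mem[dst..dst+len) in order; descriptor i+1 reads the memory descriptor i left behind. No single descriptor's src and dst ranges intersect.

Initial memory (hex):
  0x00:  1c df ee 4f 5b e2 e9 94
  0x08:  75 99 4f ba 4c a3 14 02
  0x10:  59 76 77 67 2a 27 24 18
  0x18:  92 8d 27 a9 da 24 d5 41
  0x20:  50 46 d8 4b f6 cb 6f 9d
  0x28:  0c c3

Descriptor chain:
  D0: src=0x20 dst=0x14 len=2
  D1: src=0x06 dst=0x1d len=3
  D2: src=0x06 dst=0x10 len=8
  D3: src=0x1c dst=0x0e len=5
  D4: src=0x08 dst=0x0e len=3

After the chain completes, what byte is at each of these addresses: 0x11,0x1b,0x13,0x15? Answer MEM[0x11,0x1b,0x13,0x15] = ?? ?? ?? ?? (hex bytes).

#0 dst[0x14+2] := {0x50,0x46}
#1 dst[0x1d+3] := {0xe9,0x94,0x75}
#2 dst[0x10+8] := {0xe9,0x94,0x75,0x99,0x4f,0xba,0x4c,0xa3}
#3 dst[0x0e+5] := {0xda,0xe9,0x94,0x75,0x50}
#4 dst[0x0e+3] := {0x75,0x99,0x4f}
query mem[0x11]=0x75, mem[0x1b]=0xa9, mem[0x13]=0x99, mem[0x15]=0xba

MEM[0x11,0x1b,0x13,0x15] = 75 a9 99 ba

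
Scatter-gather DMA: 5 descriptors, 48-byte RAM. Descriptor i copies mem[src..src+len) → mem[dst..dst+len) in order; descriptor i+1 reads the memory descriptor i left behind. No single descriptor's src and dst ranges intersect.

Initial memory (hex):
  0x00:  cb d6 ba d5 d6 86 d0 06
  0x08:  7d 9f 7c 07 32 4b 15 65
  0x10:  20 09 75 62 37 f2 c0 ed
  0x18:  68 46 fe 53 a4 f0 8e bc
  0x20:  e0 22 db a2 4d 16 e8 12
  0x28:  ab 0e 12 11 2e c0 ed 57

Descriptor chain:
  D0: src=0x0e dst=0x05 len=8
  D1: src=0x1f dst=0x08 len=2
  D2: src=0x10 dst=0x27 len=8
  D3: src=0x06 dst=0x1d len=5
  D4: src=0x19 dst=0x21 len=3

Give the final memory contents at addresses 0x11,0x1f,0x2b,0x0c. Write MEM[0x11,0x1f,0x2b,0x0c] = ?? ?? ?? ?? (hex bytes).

  after D0: wrote 8B at 0x05 = 15652009756237f2
  after D1: wrote 2B at 0x08 = bce0
  after D2: wrote 8B at 0x27 = 2009756237f2c0ed
  after D3: wrote 5B at 0x1d = 6520bce062
  after D4: wrote 3B at 0x21 = 46fe53
query mem[0x11]=0x09, mem[0x1f]=0xbc, mem[0x2b]=0x37, mem[0x0c]=0xf2

MEM[0x11,0x1f,0x2b,0x0c] = 09 bc 37 f2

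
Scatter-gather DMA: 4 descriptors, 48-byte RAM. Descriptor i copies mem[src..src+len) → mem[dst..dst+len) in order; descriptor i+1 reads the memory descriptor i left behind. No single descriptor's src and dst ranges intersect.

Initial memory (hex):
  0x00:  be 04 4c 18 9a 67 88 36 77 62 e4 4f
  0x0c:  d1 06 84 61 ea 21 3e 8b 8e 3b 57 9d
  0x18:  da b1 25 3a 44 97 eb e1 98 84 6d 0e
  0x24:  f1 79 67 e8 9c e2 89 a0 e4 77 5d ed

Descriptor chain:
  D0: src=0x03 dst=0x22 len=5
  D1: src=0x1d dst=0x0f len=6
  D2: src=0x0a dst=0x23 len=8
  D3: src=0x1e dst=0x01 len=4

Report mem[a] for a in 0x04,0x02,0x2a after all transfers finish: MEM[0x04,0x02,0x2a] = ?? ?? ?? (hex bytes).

#0 dst[0x22+5] := {0x18,0x9a,0x67,0x88,0x36}
#1 dst[0x0f+6] := {0x97,0xeb,0xe1,0x98,0x84,0x18}
#2 dst[0x23+8] := {0xe4,0x4f,0xd1,0x06,0x84,0x97,0xeb,0xe1}
#3 dst[0x01+4] := {0xeb,0xe1,0x98,0x84}
query mem[0x04]=0x84, mem[0x02]=0xe1, mem[0x2a]=0xe1

MEM[0x04,0x02,0x2a] = 84 e1 e1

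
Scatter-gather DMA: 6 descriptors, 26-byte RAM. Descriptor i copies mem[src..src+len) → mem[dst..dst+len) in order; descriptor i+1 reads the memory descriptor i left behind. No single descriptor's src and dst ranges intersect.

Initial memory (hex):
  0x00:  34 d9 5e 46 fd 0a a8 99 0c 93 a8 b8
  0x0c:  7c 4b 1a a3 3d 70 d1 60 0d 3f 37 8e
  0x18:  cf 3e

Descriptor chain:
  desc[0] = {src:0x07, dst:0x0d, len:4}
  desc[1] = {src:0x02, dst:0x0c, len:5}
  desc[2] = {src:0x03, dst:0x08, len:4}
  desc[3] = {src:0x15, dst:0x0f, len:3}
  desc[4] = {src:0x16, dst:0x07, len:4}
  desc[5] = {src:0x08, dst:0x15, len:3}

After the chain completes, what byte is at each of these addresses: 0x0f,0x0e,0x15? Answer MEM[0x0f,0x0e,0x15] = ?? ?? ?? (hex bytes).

MEM[0x0f,0x0e,0x15] = 3f fd 8e

#0 dst[0x0d+4] := {0x99,0x0c,0x93,0xa8}
#1 dst[0x0c+5] := {0x5e,0x46,0xfd,0x0a,0xa8}
#2 dst[0x08+4] := {0x46,0xfd,0x0a,0xa8}
#3 dst[0x0f+3] := {0x3f,0x37,0x8e}
#4 dst[0x07+4] := {0x37,0x8e,0xcf,0x3e}
#5 dst[0x15+3] := {0x8e,0xcf,0x3e}
query mem[0x0f]=0x3f, mem[0x0e]=0xfd, mem[0x15]=0x8e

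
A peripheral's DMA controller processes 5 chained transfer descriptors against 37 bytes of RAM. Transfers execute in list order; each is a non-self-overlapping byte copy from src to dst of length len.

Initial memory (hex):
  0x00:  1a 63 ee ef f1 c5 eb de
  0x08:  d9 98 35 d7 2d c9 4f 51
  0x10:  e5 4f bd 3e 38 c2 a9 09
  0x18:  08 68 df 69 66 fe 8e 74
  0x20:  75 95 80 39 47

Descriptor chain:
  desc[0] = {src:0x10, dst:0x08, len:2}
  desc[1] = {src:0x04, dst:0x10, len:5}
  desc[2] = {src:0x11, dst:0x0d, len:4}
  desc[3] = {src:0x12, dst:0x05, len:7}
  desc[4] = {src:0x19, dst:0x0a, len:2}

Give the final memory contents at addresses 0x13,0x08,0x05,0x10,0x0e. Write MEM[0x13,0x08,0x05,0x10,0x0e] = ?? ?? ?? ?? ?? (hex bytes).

MEM[0x13,0x08,0x05,0x10,0x0e] = de c2 eb e5 eb

D0: mem[0x08..0x09] <- [e5 4f]
D1: mem[0x10..0x14] <- [f1 c5 eb de e5]
D2: mem[0x0d..0x10] <- [c5 eb de e5]
D3: mem[0x05..0x0b] <- [eb de e5 c2 a9 09 08]
D4: mem[0x0a..0x0b] <- [68 df]
query mem[0x13]=0xde, mem[0x08]=0xc2, mem[0x05]=0xeb, mem[0x10]=0xe5, mem[0x0e]=0xeb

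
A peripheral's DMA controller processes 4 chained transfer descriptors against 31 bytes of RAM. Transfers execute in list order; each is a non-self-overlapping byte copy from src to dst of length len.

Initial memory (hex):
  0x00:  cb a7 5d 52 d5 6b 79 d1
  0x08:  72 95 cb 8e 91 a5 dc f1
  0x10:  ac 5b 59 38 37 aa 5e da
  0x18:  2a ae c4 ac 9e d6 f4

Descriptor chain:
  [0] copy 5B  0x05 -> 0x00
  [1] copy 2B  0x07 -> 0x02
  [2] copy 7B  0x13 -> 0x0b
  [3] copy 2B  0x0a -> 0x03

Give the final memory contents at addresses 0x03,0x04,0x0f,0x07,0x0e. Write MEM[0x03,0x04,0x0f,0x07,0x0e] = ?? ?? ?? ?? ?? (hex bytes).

MEM[0x03,0x04,0x0f,0x07,0x0e] = cb 38 da d1 5e

[0] 0x05->0x00 len=5 : 6b 79 d1 72 95
[1] 0x07->0x02 len=2 : d1 72
[2] 0x13->0x0b len=7 : 38 37 aa 5e da 2a ae
[3] 0x0a->0x03 len=2 : cb 38
query mem[0x03]=0xcb, mem[0x04]=0x38, mem[0x0f]=0xda, mem[0x07]=0xd1, mem[0x0e]=0x5e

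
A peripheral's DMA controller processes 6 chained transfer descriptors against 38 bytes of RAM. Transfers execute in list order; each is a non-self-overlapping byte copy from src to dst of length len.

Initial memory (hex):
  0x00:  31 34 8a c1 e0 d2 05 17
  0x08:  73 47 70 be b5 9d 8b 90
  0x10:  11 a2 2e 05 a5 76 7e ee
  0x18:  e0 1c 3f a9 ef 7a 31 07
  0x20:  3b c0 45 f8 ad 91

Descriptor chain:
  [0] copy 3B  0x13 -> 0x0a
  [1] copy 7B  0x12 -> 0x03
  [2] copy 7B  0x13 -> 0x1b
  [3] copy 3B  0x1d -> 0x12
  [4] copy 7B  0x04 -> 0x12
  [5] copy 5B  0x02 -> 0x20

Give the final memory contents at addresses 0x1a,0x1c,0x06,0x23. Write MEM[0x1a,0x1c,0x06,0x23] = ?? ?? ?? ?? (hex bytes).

MEM[0x1a,0x1c,0x06,0x23] = 3f a5 76 a5

#0 dst[0x0a+3] := {0x05,0xa5,0x76}
#1 dst[0x03+7] := {0x2e,0x05,0xa5,0x76,0x7e,0xee,0xe0}
#2 dst[0x1b+7] := {0x05,0xa5,0x76,0x7e,0xee,0xe0,0x1c}
#3 dst[0x12+3] := {0x76,0x7e,0xee}
#4 dst[0x12+7] := {0x05,0xa5,0x76,0x7e,0xee,0xe0,0x05}
#5 dst[0x20+5] := {0x8a,0x2e,0x05,0xa5,0x76}
query mem[0x1a]=0x3f, mem[0x1c]=0xa5, mem[0x06]=0x76, mem[0x23]=0xa5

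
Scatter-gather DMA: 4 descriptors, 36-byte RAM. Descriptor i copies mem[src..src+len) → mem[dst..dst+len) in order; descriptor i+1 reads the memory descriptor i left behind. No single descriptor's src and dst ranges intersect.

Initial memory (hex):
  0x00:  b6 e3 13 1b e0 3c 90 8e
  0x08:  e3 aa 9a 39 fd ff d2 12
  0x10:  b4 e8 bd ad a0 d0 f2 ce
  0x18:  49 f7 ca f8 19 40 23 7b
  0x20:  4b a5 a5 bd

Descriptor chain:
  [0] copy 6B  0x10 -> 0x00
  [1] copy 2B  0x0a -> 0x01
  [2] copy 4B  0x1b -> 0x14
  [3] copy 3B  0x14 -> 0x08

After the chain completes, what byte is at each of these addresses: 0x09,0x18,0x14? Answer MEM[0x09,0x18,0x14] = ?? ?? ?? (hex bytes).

D0: mem[0x00..0x05] <- [b4 e8 bd ad a0 d0]
D1: mem[0x01..0x02] <- [9a 39]
D2: mem[0x14..0x17] <- [f8 19 40 23]
D3: mem[0x08..0x0a] <- [f8 19 40]
query mem[0x09]=0x19, mem[0x18]=0x49, mem[0x14]=0xf8

MEM[0x09,0x18,0x14] = 19 49 f8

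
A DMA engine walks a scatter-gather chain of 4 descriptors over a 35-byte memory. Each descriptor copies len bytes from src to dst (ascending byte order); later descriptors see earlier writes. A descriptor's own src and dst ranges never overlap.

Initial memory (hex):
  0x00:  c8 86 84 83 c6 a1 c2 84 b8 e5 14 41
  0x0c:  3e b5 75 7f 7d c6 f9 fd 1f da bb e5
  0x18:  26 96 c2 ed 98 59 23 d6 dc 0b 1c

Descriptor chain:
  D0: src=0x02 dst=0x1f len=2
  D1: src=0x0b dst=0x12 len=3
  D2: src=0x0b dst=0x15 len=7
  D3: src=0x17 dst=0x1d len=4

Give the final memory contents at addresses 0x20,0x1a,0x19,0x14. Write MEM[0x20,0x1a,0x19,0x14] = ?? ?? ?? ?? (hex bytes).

MEM[0x20,0x1a,0x19,0x14] = 7d 7d 7f b5

[0] 0x02->0x1f len=2 : 84 83
[1] 0x0b->0x12 len=3 : 41 3e b5
[2] 0x0b->0x15 len=7 : 41 3e b5 75 7f 7d c6
[3] 0x17->0x1d len=4 : b5 75 7f 7d
query mem[0x20]=0x7d, mem[0x1a]=0x7d, mem[0x19]=0x7f, mem[0x14]=0xb5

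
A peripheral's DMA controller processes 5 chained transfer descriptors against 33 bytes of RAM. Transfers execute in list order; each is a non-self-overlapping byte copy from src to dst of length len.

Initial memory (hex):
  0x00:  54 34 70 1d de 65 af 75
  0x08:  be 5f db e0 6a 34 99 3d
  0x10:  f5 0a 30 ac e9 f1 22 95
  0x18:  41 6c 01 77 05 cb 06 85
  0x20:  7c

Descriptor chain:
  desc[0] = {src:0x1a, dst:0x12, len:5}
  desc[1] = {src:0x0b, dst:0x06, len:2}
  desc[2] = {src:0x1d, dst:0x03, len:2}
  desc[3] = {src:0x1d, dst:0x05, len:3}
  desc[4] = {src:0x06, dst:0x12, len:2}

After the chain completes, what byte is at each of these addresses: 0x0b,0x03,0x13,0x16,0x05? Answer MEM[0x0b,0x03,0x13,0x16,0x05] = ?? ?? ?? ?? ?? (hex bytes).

MEM[0x0b,0x03,0x13,0x16,0x05] = e0 cb 85 06 cb

D0: mem[0x12..0x16] <- [01 77 05 cb 06]
D1: mem[0x06..0x07] <- [e0 6a]
D2: mem[0x03..0x04] <- [cb 06]
D3: mem[0x05..0x07] <- [cb 06 85]
D4: mem[0x12..0x13] <- [06 85]
query mem[0x0b]=0xe0, mem[0x03]=0xcb, mem[0x13]=0x85, mem[0x16]=0x06, mem[0x05]=0xcb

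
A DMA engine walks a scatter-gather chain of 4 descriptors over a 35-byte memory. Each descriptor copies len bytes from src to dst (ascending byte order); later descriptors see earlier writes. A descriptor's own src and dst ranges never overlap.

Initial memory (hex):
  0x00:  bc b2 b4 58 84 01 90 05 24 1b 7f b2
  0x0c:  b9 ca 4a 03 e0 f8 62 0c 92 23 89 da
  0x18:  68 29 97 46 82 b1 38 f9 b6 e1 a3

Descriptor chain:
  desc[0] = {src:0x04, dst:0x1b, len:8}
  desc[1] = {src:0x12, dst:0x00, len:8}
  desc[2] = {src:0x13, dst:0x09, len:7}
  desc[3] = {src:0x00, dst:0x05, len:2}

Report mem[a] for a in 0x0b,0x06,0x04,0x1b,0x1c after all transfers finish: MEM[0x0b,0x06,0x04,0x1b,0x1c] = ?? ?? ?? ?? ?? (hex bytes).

#0 dst[0x1b+8] := {0x84,0x01,0x90,0x05,0x24,0x1b,0x7f,0xb2}
#1 dst[0x00+8] := {0x62,0x0c,0x92,0x23,0x89,0xda,0x68,0x29}
#2 dst[0x09+7] := {0x0c,0x92,0x23,0x89,0xda,0x68,0x29}
#3 dst[0x05+2] := {0x62,0x0c}
query mem[0x0b]=0x23, mem[0x06]=0x0c, mem[0x04]=0x89, mem[0x1b]=0x84, mem[0x1c]=0x01

MEM[0x0b,0x06,0x04,0x1b,0x1c] = 23 0c 89 84 01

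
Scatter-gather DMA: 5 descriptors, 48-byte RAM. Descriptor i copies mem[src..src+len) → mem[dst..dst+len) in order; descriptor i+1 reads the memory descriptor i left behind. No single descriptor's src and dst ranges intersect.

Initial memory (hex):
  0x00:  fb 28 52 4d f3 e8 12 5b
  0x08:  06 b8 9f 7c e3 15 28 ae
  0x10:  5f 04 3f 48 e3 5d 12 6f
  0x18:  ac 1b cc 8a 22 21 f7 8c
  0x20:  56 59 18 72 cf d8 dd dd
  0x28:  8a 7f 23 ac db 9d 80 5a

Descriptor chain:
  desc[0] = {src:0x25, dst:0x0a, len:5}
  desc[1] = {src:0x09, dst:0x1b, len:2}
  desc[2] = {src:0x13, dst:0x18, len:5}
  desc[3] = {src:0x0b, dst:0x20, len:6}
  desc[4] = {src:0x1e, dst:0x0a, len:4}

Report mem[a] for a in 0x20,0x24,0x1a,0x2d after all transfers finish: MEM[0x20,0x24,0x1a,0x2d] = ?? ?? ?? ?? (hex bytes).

D0: mem[0x0a..0x0e] <- [d8 dd dd 8a 7f]
D1: mem[0x1b..0x1c] <- [b8 d8]
D2: mem[0x18..0x1c] <- [48 e3 5d 12 6f]
D3: mem[0x20..0x25] <- [dd dd 8a 7f ae 5f]
D4: mem[0x0a..0x0d] <- [f7 8c dd dd]
query mem[0x20]=0xdd, mem[0x24]=0xae, mem[0x1a]=0x5d, mem[0x2d]=0x9d

MEM[0x20,0x24,0x1a,0x2d] = dd ae 5d 9d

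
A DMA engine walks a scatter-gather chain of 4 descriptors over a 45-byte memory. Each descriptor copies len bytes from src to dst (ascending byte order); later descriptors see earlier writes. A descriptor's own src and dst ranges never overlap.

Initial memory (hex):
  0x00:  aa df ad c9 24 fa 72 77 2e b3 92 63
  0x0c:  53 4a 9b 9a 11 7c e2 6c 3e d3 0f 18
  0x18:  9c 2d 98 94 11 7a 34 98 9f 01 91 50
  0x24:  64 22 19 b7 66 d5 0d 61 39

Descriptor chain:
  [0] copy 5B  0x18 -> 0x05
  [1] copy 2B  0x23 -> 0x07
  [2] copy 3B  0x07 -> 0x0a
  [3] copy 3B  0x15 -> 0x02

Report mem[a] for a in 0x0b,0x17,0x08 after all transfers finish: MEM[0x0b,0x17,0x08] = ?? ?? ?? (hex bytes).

MEM[0x0b,0x17,0x08] = 64 18 64

[0] 0x18->0x05 len=5 : 9c 2d 98 94 11
[1] 0x23->0x07 len=2 : 50 64
[2] 0x07->0x0a len=3 : 50 64 11
[3] 0x15->0x02 len=3 : d3 0f 18
query mem[0x0b]=0x64, mem[0x17]=0x18, mem[0x08]=0x64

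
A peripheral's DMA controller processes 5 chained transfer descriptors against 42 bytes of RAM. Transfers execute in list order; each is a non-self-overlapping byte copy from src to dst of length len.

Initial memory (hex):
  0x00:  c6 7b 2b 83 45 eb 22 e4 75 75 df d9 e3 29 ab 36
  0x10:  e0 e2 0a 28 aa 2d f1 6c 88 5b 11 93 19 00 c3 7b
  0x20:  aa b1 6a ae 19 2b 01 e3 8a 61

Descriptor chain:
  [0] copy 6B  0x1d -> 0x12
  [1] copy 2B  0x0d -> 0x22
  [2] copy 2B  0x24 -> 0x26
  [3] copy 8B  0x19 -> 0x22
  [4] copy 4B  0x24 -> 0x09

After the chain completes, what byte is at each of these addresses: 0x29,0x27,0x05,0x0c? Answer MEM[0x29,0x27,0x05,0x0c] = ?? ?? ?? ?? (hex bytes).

[0] 0x1d->0x12 len=6 : 00 c3 7b aa b1 6a
[1] 0x0d->0x22 len=2 : 29 ab
[2] 0x24->0x26 len=2 : 19 2b
[3] 0x19->0x22 len=8 : 5b 11 93 19 00 c3 7b aa
[4] 0x24->0x09 len=4 : 93 19 00 c3
query mem[0x29]=0xaa, mem[0x27]=0xc3, mem[0x05]=0xeb, mem[0x0c]=0xc3

MEM[0x29,0x27,0x05,0x0c] = aa c3 eb c3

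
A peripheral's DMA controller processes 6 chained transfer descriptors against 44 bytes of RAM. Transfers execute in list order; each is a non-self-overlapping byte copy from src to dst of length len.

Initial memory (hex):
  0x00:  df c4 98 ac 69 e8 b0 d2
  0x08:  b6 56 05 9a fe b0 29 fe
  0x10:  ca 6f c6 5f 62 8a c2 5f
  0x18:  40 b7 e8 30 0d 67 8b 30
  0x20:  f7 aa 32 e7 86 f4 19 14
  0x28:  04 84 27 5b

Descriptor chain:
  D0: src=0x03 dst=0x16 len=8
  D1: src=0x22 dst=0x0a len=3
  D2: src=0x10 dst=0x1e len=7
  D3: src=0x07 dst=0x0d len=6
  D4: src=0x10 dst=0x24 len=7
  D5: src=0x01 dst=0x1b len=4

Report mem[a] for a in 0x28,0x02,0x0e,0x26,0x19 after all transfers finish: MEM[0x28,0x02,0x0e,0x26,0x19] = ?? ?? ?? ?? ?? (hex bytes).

  after D0: wrote 8B at 0x16 = ac69e8b0d2b65605
  after D1: wrote 3B at 0x0a = 32e786
  after D2: wrote 7B at 0x1e = ca6fc65f628aac
  after D3: wrote 6B at 0x0d = d2b65632e786
  after D4: wrote 7B at 0x24 = 32e7865f628aac
  after D5: wrote 4B at 0x1b = c498ac69
query mem[0x28]=0x62, mem[0x02]=0x98, mem[0x0e]=0xb6, mem[0x26]=0x86, mem[0x19]=0xb0

MEM[0x28,0x02,0x0e,0x26,0x19] = 62 98 b6 86 b0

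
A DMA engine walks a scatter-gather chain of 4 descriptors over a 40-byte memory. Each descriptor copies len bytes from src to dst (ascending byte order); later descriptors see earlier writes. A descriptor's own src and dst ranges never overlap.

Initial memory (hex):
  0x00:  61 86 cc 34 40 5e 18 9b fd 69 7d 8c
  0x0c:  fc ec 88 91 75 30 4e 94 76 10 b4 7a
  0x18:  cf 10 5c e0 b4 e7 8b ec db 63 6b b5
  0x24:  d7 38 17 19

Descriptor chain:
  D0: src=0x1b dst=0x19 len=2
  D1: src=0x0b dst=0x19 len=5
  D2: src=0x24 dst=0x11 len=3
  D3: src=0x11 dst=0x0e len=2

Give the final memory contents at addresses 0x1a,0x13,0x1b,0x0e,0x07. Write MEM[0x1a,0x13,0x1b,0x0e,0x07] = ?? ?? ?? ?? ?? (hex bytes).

MEM[0x1a,0x13,0x1b,0x0e,0x07] = fc 17 ec d7 9b

[0] 0x1b->0x19 len=2 : e0 b4
[1] 0x0b->0x19 len=5 : 8c fc ec 88 91
[2] 0x24->0x11 len=3 : d7 38 17
[3] 0x11->0x0e len=2 : d7 38
query mem[0x1a]=0xfc, mem[0x13]=0x17, mem[0x1b]=0xec, mem[0x0e]=0xd7, mem[0x07]=0x9b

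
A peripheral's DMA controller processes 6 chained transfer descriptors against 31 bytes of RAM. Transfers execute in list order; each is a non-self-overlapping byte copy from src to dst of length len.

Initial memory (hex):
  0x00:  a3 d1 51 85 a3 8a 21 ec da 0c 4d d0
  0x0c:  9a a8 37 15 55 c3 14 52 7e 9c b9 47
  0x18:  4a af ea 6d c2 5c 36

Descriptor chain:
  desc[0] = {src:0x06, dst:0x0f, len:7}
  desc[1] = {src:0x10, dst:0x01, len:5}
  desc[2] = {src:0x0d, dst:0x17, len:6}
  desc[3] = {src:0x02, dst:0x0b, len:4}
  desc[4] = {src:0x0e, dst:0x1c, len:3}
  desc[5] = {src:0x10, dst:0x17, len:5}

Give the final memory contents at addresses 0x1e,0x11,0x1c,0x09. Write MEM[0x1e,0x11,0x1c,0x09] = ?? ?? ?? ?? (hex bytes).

MEM[0x1e,0x11,0x1c,0x09] = ec da d0 0c

  after D0: wrote 7B at 0x0f = 21ecda0c4dd09a
  after D1: wrote 5B at 0x01 = ecda0c4dd0
  after D2: wrote 6B at 0x17 = a83721ecda0c
  after D3: wrote 4B at 0x0b = da0c4dd0
  after D4: wrote 3B at 0x1c = d021ec
  after D5: wrote 5B at 0x17 = ecda0c4dd0
query mem[0x1e]=0xec, mem[0x11]=0xda, mem[0x1c]=0xd0, mem[0x09]=0x0c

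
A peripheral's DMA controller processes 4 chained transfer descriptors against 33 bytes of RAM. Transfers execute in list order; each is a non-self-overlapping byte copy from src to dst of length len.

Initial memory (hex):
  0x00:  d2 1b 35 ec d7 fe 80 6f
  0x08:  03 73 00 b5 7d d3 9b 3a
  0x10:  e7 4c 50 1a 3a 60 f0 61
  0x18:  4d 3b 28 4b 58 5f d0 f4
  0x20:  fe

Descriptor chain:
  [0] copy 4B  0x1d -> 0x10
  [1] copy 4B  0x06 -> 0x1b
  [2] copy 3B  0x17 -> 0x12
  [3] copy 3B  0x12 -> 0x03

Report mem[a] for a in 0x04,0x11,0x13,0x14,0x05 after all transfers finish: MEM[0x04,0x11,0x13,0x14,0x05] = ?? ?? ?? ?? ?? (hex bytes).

#0 dst[0x10+4] := {0x5f,0xd0,0xf4,0xfe}
#1 dst[0x1b+4] := {0x80,0x6f,0x03,0x73}
#2 dst[0x12+3] := {0x61,0x4d,0x3b}
#3 dst[0x03+3] := {0x61,0x4d,0x3b}
query mem[0x04]=0x4d, mem[0x11]=0xd0, mem[0x13]=0x4d, mem[0x14]=0x3b, mem[0x05]=0x3b

MEM[0x04,0x11,0x13,0x14,0x05] = 4d d0 4d 3b 3b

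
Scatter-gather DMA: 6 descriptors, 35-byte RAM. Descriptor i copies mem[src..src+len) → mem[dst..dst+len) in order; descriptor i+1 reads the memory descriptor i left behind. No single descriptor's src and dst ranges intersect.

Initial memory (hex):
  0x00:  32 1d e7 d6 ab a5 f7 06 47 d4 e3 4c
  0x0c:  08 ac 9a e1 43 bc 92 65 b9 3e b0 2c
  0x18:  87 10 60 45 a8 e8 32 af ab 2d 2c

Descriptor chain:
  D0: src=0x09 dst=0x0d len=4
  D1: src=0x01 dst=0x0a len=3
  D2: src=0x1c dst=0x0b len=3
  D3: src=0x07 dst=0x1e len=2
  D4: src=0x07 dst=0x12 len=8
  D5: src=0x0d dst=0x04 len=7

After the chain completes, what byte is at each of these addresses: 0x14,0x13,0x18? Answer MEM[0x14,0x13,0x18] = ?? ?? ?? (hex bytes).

MEM[0x14,0x13,0x18] = d4 47 32

[0] 0x09->0x0d len=4 : d4 e3 4c 08
[1] 0x01->0x0a len=3 : 1d e7 d6
[2] 0x1c->0x0b len=3 : a8 e8 32
[3] 0x07->0x1e len=2 : 06 47
[4] 0x07->0x12 len=8 : 06 47 d4 1d a8 e8 32 e3
[5] 0x0d->0x04 len=7 : 32 e3 4c 08 bc 06 47
query mem[0x14]=0xd4, mem[0x13]=0x47, mem[0x18]=0x32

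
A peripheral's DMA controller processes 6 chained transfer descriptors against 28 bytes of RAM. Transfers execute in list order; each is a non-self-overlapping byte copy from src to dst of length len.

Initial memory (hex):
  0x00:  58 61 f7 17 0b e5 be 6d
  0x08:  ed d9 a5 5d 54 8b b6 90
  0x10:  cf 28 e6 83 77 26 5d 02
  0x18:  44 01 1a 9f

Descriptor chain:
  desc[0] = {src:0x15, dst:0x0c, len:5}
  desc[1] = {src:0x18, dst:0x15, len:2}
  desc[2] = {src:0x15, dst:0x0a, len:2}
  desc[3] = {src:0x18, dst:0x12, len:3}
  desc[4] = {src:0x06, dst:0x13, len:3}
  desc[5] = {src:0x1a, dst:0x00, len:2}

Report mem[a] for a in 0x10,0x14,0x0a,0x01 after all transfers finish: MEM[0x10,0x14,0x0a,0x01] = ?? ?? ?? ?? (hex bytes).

MEM[0x10,0x14,0x0a,0x01] = 01 6d 44 9f

#0 dst[0x0c+5] := {0x26,0x5d,0x02,0x44,0x01}
#1 dst[0x15+2] := {0x44,0x01}
#2 dst[0x0a+2] := {0x44,0x01}
#3 dst[0x12+3] := {0x44,0x01,0x1a}
#4 dst[0x13+3] := {0xbe,0x6d,0xed}
#5 dst[0x00+2] := {0x1a,0x9f}
query mem[0x10]=0x01, mem[0x14]=0x6d, mem[0x0a]=0x44, mem[0x01]=0x9f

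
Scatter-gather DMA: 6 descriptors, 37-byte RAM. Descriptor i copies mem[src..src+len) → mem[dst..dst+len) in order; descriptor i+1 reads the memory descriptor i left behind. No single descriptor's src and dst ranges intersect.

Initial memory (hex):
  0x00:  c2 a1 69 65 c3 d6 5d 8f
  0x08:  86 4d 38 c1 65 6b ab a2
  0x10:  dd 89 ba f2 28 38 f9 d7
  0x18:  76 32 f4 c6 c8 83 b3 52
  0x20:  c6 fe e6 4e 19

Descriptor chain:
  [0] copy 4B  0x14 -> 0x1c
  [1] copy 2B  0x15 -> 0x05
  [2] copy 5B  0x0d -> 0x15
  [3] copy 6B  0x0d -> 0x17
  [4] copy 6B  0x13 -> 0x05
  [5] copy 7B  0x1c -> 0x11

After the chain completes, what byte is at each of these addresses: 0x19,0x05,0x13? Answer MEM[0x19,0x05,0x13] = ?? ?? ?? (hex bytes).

MEM[0x19,0x05,0x13] = a2 f2 f9

[0] 0x14->0x1c len=4 : 28 38 f9 d7
[1] 0x15->0x05 len=2 : 38 f9
[2] 0x0d->0x15 len=5 : 6b ab a2 dd 89
[3] 0x0d->0x17 len=6 : 6b ab a2 dd 89 ba
[4] 0x13->0x05 len=6 : f2 28 6b ab 6b ab
[5] 0x1c->0x11 len=7 : ba 38 f9 d7 c6 fe e6
query mem[0x19]=0xa2, mem[0x05]=0xf2, mem[0x13]=0xf9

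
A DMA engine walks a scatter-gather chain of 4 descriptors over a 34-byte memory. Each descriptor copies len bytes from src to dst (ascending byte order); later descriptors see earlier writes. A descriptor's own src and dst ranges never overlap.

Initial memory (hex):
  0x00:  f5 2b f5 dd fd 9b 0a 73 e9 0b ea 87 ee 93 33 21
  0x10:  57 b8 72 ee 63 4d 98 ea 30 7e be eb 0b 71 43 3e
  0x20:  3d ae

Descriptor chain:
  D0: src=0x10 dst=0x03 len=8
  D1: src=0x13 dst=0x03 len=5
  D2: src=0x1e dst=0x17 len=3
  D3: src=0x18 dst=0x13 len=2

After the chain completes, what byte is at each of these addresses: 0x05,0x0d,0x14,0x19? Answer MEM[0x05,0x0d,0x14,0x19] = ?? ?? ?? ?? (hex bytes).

MEM[0x05,0x0d,0x14,0x19] = 4d 93 3d 3d

#0 dst[0x03+8] := {0x57,0xb8,0x72,0xee,0x63,0x4d,0x98,0xea}
#1 dst[0x03+5] := {0xee,0x63,0x4d,0x98,0xea}
#2 dst[0x17+3] := {0x43,0x3e,0x3d}
#3 dst[0x13+2] := {0x3e,0x3d}
query mem[0x05]=0x4d, mem[0x0d]=0x93, mem[0x14]=0x3d, mem[0x19]=0x3d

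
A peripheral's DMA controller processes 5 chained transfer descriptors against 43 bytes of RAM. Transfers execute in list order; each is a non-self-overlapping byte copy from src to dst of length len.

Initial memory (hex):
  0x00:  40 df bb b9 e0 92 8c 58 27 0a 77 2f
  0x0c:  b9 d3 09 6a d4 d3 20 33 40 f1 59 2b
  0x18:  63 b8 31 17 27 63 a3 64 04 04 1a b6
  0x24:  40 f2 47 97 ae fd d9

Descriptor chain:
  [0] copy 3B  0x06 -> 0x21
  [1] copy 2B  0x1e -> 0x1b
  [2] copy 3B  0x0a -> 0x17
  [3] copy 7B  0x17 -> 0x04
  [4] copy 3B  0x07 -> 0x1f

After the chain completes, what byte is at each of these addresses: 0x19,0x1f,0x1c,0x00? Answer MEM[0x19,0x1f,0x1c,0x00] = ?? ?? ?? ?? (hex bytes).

MEM[0x19,0x1f,0x1c,0x00] = b9 31 64 40

[0] 0x06->0x21 len=3 : 8c 58 27
[1] 0x1e->0x1b len=2 : a3 64
[2] 0x0a->0x17 len=3 : 77 2f b9
[3] 0x17->0x04 len=7 : 77 2f b9 31 a3 64 63
[4] 0x07->0x1f len=3 : 31 a3 64
query mem[0x19]=0xb9, mem[0x1f]=0x31, mem[0x1c]=0x64, mem[0x00]=0x40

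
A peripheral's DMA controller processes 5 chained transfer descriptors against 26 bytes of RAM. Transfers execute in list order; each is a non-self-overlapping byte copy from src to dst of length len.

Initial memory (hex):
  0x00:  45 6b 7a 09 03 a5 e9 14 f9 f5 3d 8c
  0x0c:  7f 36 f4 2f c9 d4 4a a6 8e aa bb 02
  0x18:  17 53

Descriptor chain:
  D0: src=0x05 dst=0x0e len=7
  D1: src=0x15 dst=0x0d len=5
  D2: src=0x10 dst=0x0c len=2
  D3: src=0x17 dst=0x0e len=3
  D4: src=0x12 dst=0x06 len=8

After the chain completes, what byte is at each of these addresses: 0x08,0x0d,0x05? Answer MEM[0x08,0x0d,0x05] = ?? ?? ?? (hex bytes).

MEM[0x08,0x0d,0x05] = 8c 53 a5

D0: mem[0x0e..0x14] <- [a5 e9 14 f9 f5 3d 8c]
D1: mem[0x0d..0x11] <- [aa bb 02 17 53]
D2: mem[0x0c..0x0d] <- [17 53]
D3: mem[0x0e..0x10] <- [02 17 53]
D4: mem[0x06..0x0d] <- [f5 3d 8c aa bb 02 17 53]
query mem[0x08]=0x8c, mem[0x0d]=0x53, mem[0x05]=0xa5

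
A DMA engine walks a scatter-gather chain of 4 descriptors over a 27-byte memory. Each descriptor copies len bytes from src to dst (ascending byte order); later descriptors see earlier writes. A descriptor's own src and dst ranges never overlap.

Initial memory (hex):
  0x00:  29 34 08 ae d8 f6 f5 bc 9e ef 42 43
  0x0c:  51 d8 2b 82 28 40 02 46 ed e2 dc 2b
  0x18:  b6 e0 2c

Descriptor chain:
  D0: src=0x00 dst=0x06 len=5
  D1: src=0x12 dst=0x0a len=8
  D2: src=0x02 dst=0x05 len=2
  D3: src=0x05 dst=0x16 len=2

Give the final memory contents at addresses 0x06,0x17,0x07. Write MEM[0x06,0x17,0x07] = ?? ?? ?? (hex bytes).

D0: mem[0x06..0x0a] <- [29 34 08 ae d8]
D1: mem[0x0a..0x11] <- [02 46 ed e2 dc 2b b6 e0]
D2: mem[0x05..0x06] <- [08 ae]
D3: mem[0x16..0x17] <- [08 ae]
query mem[0x06]=0xae, mem[0x17]=0xae, mem[0x07]=0x34

MEM[0x06,0x17,0x07] = ae ae 34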